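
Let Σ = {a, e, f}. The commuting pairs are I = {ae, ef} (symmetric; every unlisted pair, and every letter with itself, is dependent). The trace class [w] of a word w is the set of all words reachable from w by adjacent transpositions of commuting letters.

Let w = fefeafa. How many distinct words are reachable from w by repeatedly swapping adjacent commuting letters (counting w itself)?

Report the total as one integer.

0(f) covers ∅
1(e) covers ∅
2(f) covers 0:f
3(e) covers 1:e
4(a) covers 2:f
5(f) covers 4:a
6(a) covers 5:f
floor of heap: 0:f, 1:e
completions by unplaced set U, small U first (add the entries for U minus each lowest piece of U):
  |U|=1: {3}:1  {6}:1
  |U|=2: {1,3}:1  {3,6}:2  {5,6}:1
  |U|=3: {1,3,6}:3  {3,5,6}:3  {4,5,6}:1
  |U|=4: {1,3,5,6}:6  {2,4,5,6}:1  {3,4,5,6}:4
  |U|=5: {0,2,4,5,6}:1  {1,3,4,5,6}:10  {2,3,4,5,6}:5
  start at 0(f): 15
  start at 1(e): 6
sum over floor = 21

21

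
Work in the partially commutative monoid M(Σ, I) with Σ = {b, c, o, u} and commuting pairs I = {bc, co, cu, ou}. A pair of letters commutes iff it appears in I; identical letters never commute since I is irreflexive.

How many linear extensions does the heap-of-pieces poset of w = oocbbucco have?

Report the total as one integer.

drop 0:o onto floor
drop 1:o onto {0:o}
drop 2:c onto floor
drop 3:b onto {1:o}
drop 4:b onto {3:b}
drop 5:u onto {4:b}
drop 6:c onto {2:c}
drop 7:c onto {6:c}
drop 8:o onto {4:b}
ground layer = {0:o, 2:c}
drop-orders for the pieces not yet dropped (sum over which currently-grounded one goes next):
  1 to go: {5} 1  {7} 1  {8} 1
  2 to go: {5,7} 2  {5,8} 2  {6,7} 1  {7,8} 2
  3 to go: {2,6,7} 1  {4,5,8} 2  {5,6,7} 3  {5,7,8} 6  {6,7,8} 3
  4 to go: {2,5,6,7} 4  {2,6,7,8} 4  {3,4,5,8} 2  {4,5,7,8} 8  {5,6,7,8} 12
  5 to go: {1,3,4,5,8} 2  {2,5,6,7,8} 20  {3,4,5,7,8} 10  {4,5,6,7,8} 20
  6 to go: {0,1,3,4,5,8} 2  {1,3,4,5,7,8} 12  {2,4,5,6,7,8} 40  {3,4,5,6,7,8} 30
  7 to go: {0,1,3,4,5,7,8} 14  {1,3,4,5,6,7,8} 42  {2,3,4,5,6,7,8} 70
  if 0:o drops first: 112 orders
  if 2:c drops first: 56 orders
heap linearizations: 168

168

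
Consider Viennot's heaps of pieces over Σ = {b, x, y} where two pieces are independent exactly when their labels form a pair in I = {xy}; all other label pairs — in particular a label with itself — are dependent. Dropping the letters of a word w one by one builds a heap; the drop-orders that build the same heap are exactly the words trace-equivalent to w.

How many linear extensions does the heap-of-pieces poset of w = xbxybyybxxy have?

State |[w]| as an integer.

0(x) covers ∅
1(b) covers 0:x
2(x) covers 1:b
3(y) covers 1:b
4(b) covers 2:x, 3:y
5(y) covers 4:b
6(y) covers 5:y
7(b) covers 6:y
8(x) covers 7:b
9(x) covers 8:x
10(y) covers 7:b
floor of heap: 0:x
completions by unplaced set U, small U first (add the entries for U minus each lowest piece of U):
  |U|=1: {9}:1  {10}:1
  |U|=2: {8,9}:1  {9,10}:2
  |U|=3: {8,9,10}:3
  |U|=4: {7,8,9,10}:3
  |U|=5: {6,7,8,9,10}:3
  |U|=6: {5,6,7,8,9,10}:3
  |U|=7: {4,5,6,7,8,9,10}:3
  |U|=8: {2,4,5,6,7,8,9,10}:3  {3,4,5,6,7,8,9,10}:3
  |U|=9: {2,3,4,5,6,7,8,9,10}:6
  start at 0(x): 6

6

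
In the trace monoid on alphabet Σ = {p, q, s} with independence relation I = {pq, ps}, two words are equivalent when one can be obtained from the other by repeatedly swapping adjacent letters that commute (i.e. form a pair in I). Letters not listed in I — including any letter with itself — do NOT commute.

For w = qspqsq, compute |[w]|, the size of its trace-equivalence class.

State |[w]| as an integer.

6

#0=q has no predecessor
#1=s depends on [0:q]
#2=p has no predecessor
#3=q depends on [1:s]
#4=s depends on [3:q]
#5=q depends on [4:s]
sources: [0:q, 2:p]
N(rest) = Σ N(rest − s) over sources s of rest; N(one piece) = 1:
  size 1 → [2]=1  [5]=1
  size 2 → [2,5]=2  [4,5]=1
  size 3 → [2,4,5]=3  [3,4,5]=1
  size 4 → [1,3,4,5]=1  [2,3,4,5]=4
  first=0(q) contributes 5
  first=2(p) contributes 1
|[w]| = 6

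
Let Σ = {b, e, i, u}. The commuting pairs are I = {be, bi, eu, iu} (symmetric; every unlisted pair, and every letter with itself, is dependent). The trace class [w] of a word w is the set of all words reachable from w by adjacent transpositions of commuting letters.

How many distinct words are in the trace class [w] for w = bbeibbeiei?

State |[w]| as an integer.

piece 0:b — minimal
piece 1:b rests on {0:b}
piece 2:e — minimal
piece 3:i rests on {2:e}
piece 4:b rests on {1:b}
piece 5:b rests on {4:b}
piece 6:e rests on {3:i}
piece 7:i rests on {6:e}
piece 8:e rests on {7:i}
piece 9:i rests on {8:e}
minimal pieces: {0:b, 2:e}
ways to finish when only these pieces remain (= sum over removing one remaining piece with nothing left below it):
  1 left: {5}→1  {9}→1
  2 left: {4,5}→1  {5,9}→2  {8,9}→1
  3 left: {1,4,5}→1  {4,5,9}→3  {5,8,9}→3  {7,8,9}→1
  4 left: {0,1,4,5}→1  {1,4,5,9}→4  {4,5,8,9}→6  {5,7,8,9}→4  {6,7,8,9}→1
  5 left: {0,1,4,5,9}→5  {1,4,5,8,9}→10  {3,6,7,8,9}→1  {4,5,7,8,9}→10  {5,6,7,8,9}→5
  6 left: {0,1,4,5,8,9}→15  {1,4,5,7,8,9}→20  {2,3,6,7,8,9}→1  {3,5,6,7,8,9}→6  {4,5,6,7,8,9}→15
  7 left: {0,1,4,5,7,8,9}→35  {1,4,5,6,7,8,9}→35  {2,3,5,6,7,8,9}→7  {3,4,5,6,7,8,9}→21
  8 left: {0,1,4,5,6,7,8,9}→70  {1,3,4,5,6,7,8,9}→56  {2,3,4,5,6,7,8,9}→28
  placing 0:b first → 84 extensions
  placing 2:e first → 126 extensions
total linear extensions = 210

210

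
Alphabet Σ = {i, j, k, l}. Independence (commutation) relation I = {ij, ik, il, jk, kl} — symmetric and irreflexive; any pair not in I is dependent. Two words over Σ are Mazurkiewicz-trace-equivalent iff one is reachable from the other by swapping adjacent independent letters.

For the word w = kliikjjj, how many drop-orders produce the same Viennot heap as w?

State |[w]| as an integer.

420

0(k) covers ∅
1(l) covers ∅
2(i) covers ∅
3(i) covers 2:i
4(k) covers 0:k
5(j) covers 1:l
6(j) covers 5:j
7(j) covers 6:j
floor of heap: 0:k, 1:l, 2:i
completions by unplaced set U, small U first (add the entries for U minus each lowest piece of U):
  |U|=1: {3}:1  {4}:1  {7}:1
  |U|=2: {0,4}:1  {2,3}:1  {3,4}:2  {3,7}:2  {4,7}:2  {6,7}:1
  |U|=3: {0,3,4}:3  {0,4,7}:3  {2,3,4}:3  {2,3,7}:3  {3,4,7}:6  {3,6,7}:3  {4,6,7}:3  {5,6,7}:1
  |U|=4: {0,2,3,4}:6  {0,3,4,7}:12  {0,4,6,7}:6  {1,5,6,7}:1  {2,3,4,7}:12  {2,3,6,7}:6  {3,4,6,7}:12  {3,5,6,7}:4  {4,5,6,7}:4
  |U|=5: {0,2,3,4,7}:30  {0,3,4,6,7}:30  {0,4,5,6,7}:10  {1,3,5,6,7}:5  {1,4,5,6,7}:5  {2,3,4,6,7}:30  {2,3,5,6,7}:10  {3,4,5,6,7}:20
  |U|=6: {0,1,4,5,6,7}:15  {0,2,3,4,6,7}:90  {0,3,4,5,6,7}:60  {1,2,3,5,6,7}:15  {1,3,4,5,6,7}:30  {2,3,4,5,6,7}:60
  start at 0(k): 105
  start at 1(l): 210
  start at 2(i): 105
sum over floor = 420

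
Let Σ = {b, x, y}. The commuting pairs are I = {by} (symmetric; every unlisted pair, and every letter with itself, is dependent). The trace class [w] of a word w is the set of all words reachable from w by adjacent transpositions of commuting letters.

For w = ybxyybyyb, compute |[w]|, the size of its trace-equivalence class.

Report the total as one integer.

drop 0:y onto floor
drop 1:b onto floor
drop 2:x onto {0:y, 1:b}
drop 3:y onto {2:x}
drop 4:y onto {3:y}
drop 5:b onto {2:x}
drop 6:y onto {4:y}
drop 7:y onto {6:y}
drop 8:b onto {5:b}
ground layer = {0:y, 1:b}
drop-orders for the pieces not yet dropped (sum over which currently-grounded one goes next):
  1 to go: {7} 1  {8} 1
  2 to go: {5,8} 1  {6,7} 1  {7,8} 2
  3 to go: {4,6,7} 1  {5,7,8} 3  {6,7,8} 3
  4 to go: {3,4,6,7} 1  {4,6,7,8} 4  {5,6,7,8} 6
  5 to go: {3,4,6,7,8} 5  {4,5,6,7,8} 10
  6 to go: {3,4,5,6,7,8} 15
  7 to go: {2,3,4,5,6,7,8} 15
  if 0:y drops first: 15 orders
  if 1:b drops first: 15 orders
heap linearizations: 30

30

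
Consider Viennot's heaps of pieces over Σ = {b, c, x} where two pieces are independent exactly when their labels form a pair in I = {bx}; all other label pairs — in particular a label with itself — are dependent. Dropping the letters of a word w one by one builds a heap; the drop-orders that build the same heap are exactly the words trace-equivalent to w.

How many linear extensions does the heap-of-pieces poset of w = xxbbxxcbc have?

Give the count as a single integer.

15

drop 0:x onto floor
drop 1:x onto {0:x}
drop 2:b onto floor
drop 3:b onto {2:b}
drop 4:x onto {1:x}
drop 5:x onto {4:x}
drop 6:c onto {3:b, 5:x}
drop 7:b onto {6:c}
drop 8:c onto {7:b}
ground layer = {0:x, 2:b}
drop-orders for the pieces not yet dropped (sum over which currently-grounded one goes next):
  1 to go: {8} 1
  2 to go: {7,8} 1
  3 to go: {6,7,8} 1
  4 to go: {3,6,7,8} 1  {5,6,7,8} 1
  5 to go: {2,3,6,7,8} 1  {3,5,6,7,8} 2  {4,5,6,7,8} 1
  6 to go: {1,4,5,6,7,8} 1  {2,3,5,6,7,8} 3  {3,4,5,6,7,8} 3
  7 to go: {0,1,4,5,6,7,8} 1  {1,3,4,5,6,7,8} 4  {2,3,4,5,6,7,8} 6
  if 0:x drops first: 10 orders
  if 2:b drops first: 5 orders
heap linearizations: 15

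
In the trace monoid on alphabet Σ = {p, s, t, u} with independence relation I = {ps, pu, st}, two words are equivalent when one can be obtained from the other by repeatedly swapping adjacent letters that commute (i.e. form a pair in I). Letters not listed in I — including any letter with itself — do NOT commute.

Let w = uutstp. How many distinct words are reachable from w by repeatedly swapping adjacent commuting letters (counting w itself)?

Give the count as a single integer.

4

#0=u has no predecessor
#1=u depends on [0:u]
#2=t depends on [1:u]
#3=s depends on [1:u]
#4=t depends on [2:t]
#5=p depends on [4:t]
sources: [0:u]
N(rest) = Σ N(rest − s) over sources s of rest; N(one piece) = 1:
  size 1 → [3]=1  [5]=1
  size 2 → [3,5]=2  [4,5]=1
  size 3 → [2,4,5]=1  [3,4,5]=3
  size 4 → [2,3,4,5]=4
  first=0(u) contributes 4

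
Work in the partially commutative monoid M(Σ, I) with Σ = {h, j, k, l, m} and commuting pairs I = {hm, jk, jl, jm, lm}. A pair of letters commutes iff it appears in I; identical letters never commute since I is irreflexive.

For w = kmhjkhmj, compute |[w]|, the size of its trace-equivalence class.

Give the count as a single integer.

17

piece 0:k — minimal
piece 1:m rests on {0:k}
piece 2:h rests on {0:k}
piece 3:j rests on {2:h}
piece 4:k rests on {1:m, 2:h}
piece 5:h rests on {3:j, 4:k}
piece 6:m rests on {4:k}
piece 7:j rests on {5:h}
minimal pieces: {0:k}
ways to finish when only these pieces remain (= sum over removing one remaining piece with nothing left below it):
  1 left: {6}→1  {7}→1
  2 left: {5,7}→1  {6,7}→2
  3 left: {3,5,7}→1  {5,6,7}→3
  4 left: {3,5,6,7}→4  {4,5,6,7}→3
  5 left: {1,4,5,6,7}→3  {3,4,5,6,7}→7
  6 left: {1,3,4,5,6,7}→10  {2,3,4,5,6,7}→7
  placing 0:k first → 17 extensions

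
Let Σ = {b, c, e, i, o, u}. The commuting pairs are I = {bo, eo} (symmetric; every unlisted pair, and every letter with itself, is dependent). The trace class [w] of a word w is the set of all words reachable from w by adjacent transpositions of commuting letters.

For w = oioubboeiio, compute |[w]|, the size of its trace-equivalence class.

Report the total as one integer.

4

#0=o has no predecessor
#1=i depends on [0:o]
#2=o depends on [1:i]
#3=u depends on [2:o]
#4=b depends on [3:u]
#5=b depends on [4:b]
#6=o depends on [3:u]
#7=e depends on [5:b]
#8=i depends on [6:o, 7:e]
#9=i depends on [8:i]
#10=o depends on [9:i]
sources: [0:o]
N(rest) = Σ N(rest − s) over sources s of rest; N(one piece) = 1:
  size 1 → [10]=1
  size 2 → [9,10]=1
  size 3 → [8,9,10]=1
  size 4 → [6,8,9,10]=1  [7,8,9,10]=1
  size 5 → [5,7,8,9,10]=1  [6,7,8,9,10]=2
  size 6 → [4,5,7,8,9,10]=1  [5,6,7,8,9,10]=3
  size 7 → [4,5,6,7,8,9,10]=4
  size 8 → [3,4,5,6,7,8,9,10]=4
  size 9 → [2,3,4,5,6,7,8,9,10]=4
  first=0(o) contributes 4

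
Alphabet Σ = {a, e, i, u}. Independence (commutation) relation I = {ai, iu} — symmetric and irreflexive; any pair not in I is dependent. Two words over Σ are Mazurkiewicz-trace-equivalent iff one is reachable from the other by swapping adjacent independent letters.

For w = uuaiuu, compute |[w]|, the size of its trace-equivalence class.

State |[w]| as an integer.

0(u) covers ∅
1(u) covers 0:u
2(a) covers 1:u
3(i) covers ∅
4(u) covers 2:a
5(u) covers 4:u
floor of heap: 0:u, 3:i
completions by unplaced set U, small U first (add the entries for U minus each lowest piece of U):
  |U|=1: {3}:1  {5}:1
  |U|=2: {3,5}:2  {4,5}:1
  |U|=3: {2,4,5}:1  {3,4,5}:3
  |U|=4: {1,2,4,5}:1  {2,3,4,5}:4
  start at 0(u): 5
  start at 3(i): 1
sum over floor = 6

6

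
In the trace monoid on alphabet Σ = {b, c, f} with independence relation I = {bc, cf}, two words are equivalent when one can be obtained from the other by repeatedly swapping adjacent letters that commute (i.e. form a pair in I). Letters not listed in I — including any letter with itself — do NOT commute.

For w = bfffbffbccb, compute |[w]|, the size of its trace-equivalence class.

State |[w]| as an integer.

drop 0:b onto floor
drop 1:f onto {0:b}
drop 2:f onto {1:f}
drop 3:f onto {2:f}
drop 4:b onto {3:f}
drop 5:f onto {4:b}
drop 6:f onto {5:f}
drop 7:b onto {6:f}
drop 8:c onto floor
drop 9:c onto {8:c}
drop 10:b onto {7:b}
ground layer = {0:b, 8:c}
drop-orders for the pieces not yet dropped (sum over which currently-grounded one goes next):
  1 to go: {9} 1  {10} 1
  2 to go: {7,10} 1  {8,9} 1  {9,10} 2
  3 to go: {6,7,10} 1  {7,9,10} 3  {8,9,10} 3
  4 to go: {5,6,7,10} 1  {6,7,9,10} 4  {7,8,9,10} 6
  5 to go: {4,5,6,7,10} 1  {5,6,7,9,10} 5  {6,7,8,9,10} 10
  6 to go: {3,4,5,6,7,10} 1  {4,5,6,7,9,10} 6  {5,6,7,8,9,10} 15
  7 to go: {2,3,4,5,6,7,10} 1  {3,4,5,6,7,9,10} 7  {4,5,6,7,8,9,10} 21
  8 to go: {1,2,3,4,5,6,7,10} 1  {2,3,4,5,6,7,9,10} 8  {3,4,5,6,7,8,9,10} 28
  9 to go: {0,1,2,3,4,5,6,7,10} 1  {1,2,3,4,5,6,7,9,10} 9  {2,3,4,5,6,7,8,9,10} 36
  if 0:b drops first: 45 orders
  if 8:c drops first: 10 orders
heap linearizations: 55

55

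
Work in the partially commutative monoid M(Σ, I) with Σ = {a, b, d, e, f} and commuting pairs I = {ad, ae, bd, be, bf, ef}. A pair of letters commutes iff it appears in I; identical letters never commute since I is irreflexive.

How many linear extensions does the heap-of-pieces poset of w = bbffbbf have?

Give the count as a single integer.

35

#0=b has no predecessor
#1=b depends on [0:b]
#2=f has no predecessor
#3=f depends on [2:f]
#4=b depends on [1:b]
#5=b depends on [4:b]
#6=f depends on [3:f]
sources: [0:b, 2:f]
N(rest) = Σ N(rest − s) over sources s of rest; N(one piece) = 1:
  size 1 → [5]=1  [6]=1
  size 2 → [3,6]=1  [4,5]=1  [5,6]=2
  size 3 → [1,4,5]=1  [2,3,6]=1  [3,5,6]=3  [4,5,6]=3
  size 4 → [0,1,4,5]=1  [1,4,5,6]=4  [2,3,5,6]=4  [3,4,5,6]=6
  size 5 → [0,1,4,5,6]=5  [1,3,4,5,6]=10  [2,3,4,5,6]=10
  first=0(b) contributes 20
  first=2(f) contributes 15
|[w]| = 35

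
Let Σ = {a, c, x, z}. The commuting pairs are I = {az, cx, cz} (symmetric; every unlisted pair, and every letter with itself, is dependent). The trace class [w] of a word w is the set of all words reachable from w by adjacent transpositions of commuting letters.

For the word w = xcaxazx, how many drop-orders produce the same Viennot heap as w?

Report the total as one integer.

piece 0:x — minimal
piece 1:c — minimal
piece 2:a rests on {0:x, 1:c}
piece 3:x rests on {2:a}
piece 4:a rests on {3:x}
piece 5:z rests on {3:x}
piece 6:x rests on {4:a, 5:z}
minimal pieces: {0:x, 1:c}
ways to finish when only these pieces remain (= sum over removing one remaining piece with nothing left below it):
  1 left: {6}→1
  2 left: {4,6}→1  {5,6}→1
  3 left: {4,5,6}→2
  4 left: {3,4,5,6}→2
  5 left: {2,3,4,5,6}→2
  placing 0:x first → 2 extensions
  placing 1:c first → 2 extensions
total linear extensions = 4

4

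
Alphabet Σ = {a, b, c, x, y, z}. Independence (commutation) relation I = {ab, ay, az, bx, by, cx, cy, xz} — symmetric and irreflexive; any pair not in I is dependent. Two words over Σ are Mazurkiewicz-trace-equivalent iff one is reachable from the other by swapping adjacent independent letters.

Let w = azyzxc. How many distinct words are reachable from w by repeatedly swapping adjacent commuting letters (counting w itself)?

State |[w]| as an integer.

11

drop 0:a onto floor
drop 1:z onto floor
drop 2:y onto {1:z}
drop 3:z onto {2:y}
drop 4:x onto {0:a, 2:y}
drop 5:c onto {0:a, 3:z}
ground layer = {0:a, 1:z}
drop-orders for the pieces not yet dropped (sum over which currently-grounded one goes next):
  1 to go: {4} 1  {5} 1
  2 to go: {3,5} 1  {4,5} 2
  3 to go: {0,4,5} 2  {3,4,5} 3
  4 to go: {0,3,4,5} 5  {2,3,4,5} 3
  if 0:a drops first: 3 orders
  if 1:z drops first: 8 orders
heap linearizations: 11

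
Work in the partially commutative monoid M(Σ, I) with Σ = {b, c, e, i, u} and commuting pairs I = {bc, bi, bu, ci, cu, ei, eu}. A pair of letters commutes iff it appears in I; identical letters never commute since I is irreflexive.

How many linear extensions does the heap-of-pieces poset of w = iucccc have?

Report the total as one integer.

#0=i has no predecessor
#1=u depends on [0:i]
#2=c has no predecessor
#3=c depends on [2:c]
#4=c depends on [3:c]
#5=c depends on [4:c]
sources: [0:i, 2:c]
N(rest) = Σ N(rest − s) over sources s of rest; N(one piece) = 1:
  size 1 → [1]=1  [5]=1
  size 2 → [0,1]=1  [1,5]=2  [4,5]=1
  size 3 → [0,1,5]=3  [1,4,5]=3  [3,4,5]=1
  size 4 → [0,1,4,5]=6  [1,3,4,5]=4  [2,3,4,5]=1
  first=0(i) contributes 5
  first=2(c) contributes 10
|[w]| = 15

15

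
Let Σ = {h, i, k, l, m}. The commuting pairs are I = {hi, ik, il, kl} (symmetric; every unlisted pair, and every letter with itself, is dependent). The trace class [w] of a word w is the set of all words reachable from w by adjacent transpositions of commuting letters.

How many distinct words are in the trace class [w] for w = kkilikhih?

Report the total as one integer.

336

#0=k has no predecessor
#1=k depends on [0:k]
#2=i has no predecessor
#3=l has no predecessor
#4=i depends on [2:i]
#5=k depends on [1:k]
#6=h depends on [3:l, 5:k]
#7=i depends on [4:i]
#8=h depends on [6:h]
sources: [0:k, 2:i, 3:l]
N(rest) = Σ N(rest − s) over sources s of rest; N(one piece) = 1:
  size 1 → [7]=1  [8]=1
  size 2 → [4,7]=1  [6,8]=1  [7,8]=2
  size 3 → [2,4,7]=1  [3,6,8]=1  [4,7,8]=3  [5,6,8]=1  [6,7,8]=3
  size 4 → [1,5,6,8]=1  [2,4,7,8]=4  [3,5,6,8]=2  [3,6,7,8]=4  [4,6,7,8]=6  [5,6,7,8]=4
  size 5 → [0,1,5,6,8]=1  [1,3,5,6,8]=3  [1,5,6,7,8]=5  [2,4,6,7,8]=10  [3,4,6,7,8]=10  [3,5,6,7,8]=10  [4,5,6,7,8]=10
  size 6 → [0,1,3,5,6,8]=4  [0,1,5,6,7,8]=6  [1,3,5,6,7,8]=18  [1,4,5,6,7,8]=15  [2,3,4,6,7,8]=20  [2,4,5,6,7,8]=20  [3,4,5,6,7,8]=30
  size 7 → [0,1,3,5,6,7,8]=28  [0,1,4,5,6,7,8]=21  [1,2,4,5,6,7,8]=35  [1,3,4,5,6,7,8]=63  [2,3,4,5,6,7,8]=70
  first=0(k) contributes 168
  first=2(i) contributes 112
  first=3(l) contributes 56
|[w]| = 336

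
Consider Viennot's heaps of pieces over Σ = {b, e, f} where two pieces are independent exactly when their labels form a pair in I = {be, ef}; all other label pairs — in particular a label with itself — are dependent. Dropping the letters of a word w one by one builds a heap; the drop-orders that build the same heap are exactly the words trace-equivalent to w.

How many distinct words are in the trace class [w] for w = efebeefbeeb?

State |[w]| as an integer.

462

0(e) covers ∅
1(f) covers ∅
2(e) covers 0:e
3(b) covers 1:f
4(e) covers 2:e
5(e) covers 4:e
6(f) covers 3:b
7(b) covers 6:f
8(e) covers 5:e
9(e) covers 8:e
10(b) covers 7:b
floor of heap: 0:e, 1:f
completions by unplaced set U, small U first (add the entries for U minus each lowest piece of U):
  |U|=1: {9}:1  {10}:1
  |U|=2: {7,10}:1  {8,9}:1  {9,10}:2
  |U|=3: {5,8,9}:1  {6,7,10}:1  {7,9,10}:3  {8,9,10}:3
  |U|=4: {3,6,7,10}:1  {4,5,8,9}:1  {5,8,9,10}:4  {6,7,9,10}:4  {7,8,9,10}:6
  |U|=5: {1,3,6,7,10}:1  {2,4,5,8,9}:1  {3,6,7,9,10}:5  {4,5,8,9,10}:5  {5,7,8,9,10}:10  {6,7,8,9,10}:10
  |U|=6: {0,2,4,5,8,9}:1  {1,3,6,7,9,10}:6  {2,4,5,8,9,10}:6  {3,6,7,8,9,10}:15  {4,5,7,8,9,10}:15  {5,6,7,8,9,10}:20
  |U|=7: {0,2,4,5,8,9,10}:7  {1,3,6,7,8,9,10}:21  {2,4,5,7,8,9,10}:21  {3,5,6,7,8,9,10}:35  {4,5,6,7,8,9,10}:35
  |U|=8: {0,2,4,5,7,8,9,10}:28  {1,3,5,6,7,8,9,10}:56  {2,4,5,6,7,8,9,10}:56  {3,4,5,6,7,8,9,10}:70
  |U|=9: {0,2,4,5,6,7,8,9,10}:84  {1,3,4,5,6,7,8,9,10}:126  {2,3,4,5,6,7,8,9,10}:126
  start at 0(e): 252
  start at 1(f): 210
sum over floor = 462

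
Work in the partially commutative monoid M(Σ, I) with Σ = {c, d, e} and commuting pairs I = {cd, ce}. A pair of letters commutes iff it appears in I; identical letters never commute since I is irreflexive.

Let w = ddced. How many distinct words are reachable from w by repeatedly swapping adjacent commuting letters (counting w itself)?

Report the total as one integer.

drop 0:d onto floor
drop 1:d onto {0:d}
drop 2:c onto floor
drop 3:e onto {1:d}
drop 4:d onto {3:e}
ground layer = {0:d, 2:c}
drop-orders for the pieces not yet dropped (sum over which currently-grounded one goes next):
  1 to go: {2} 1  {4} 1
  2 to go: {2,4} 2  {3,4} 1
  3 to go: {1,3,4} 1  {2,3,4} 3
  if 0:d drops first: 4 orders
  if 2:c drops first: 1 orders
heap linearizations: 5

5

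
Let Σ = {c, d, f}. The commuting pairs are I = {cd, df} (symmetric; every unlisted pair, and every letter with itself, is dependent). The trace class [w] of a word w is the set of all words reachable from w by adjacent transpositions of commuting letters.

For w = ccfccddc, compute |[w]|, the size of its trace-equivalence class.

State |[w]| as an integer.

drop 0:c onto floor
drop 1:c onto {0:c}
drop 2:f onto {1:c}
drop 3:c onto {2:f}
drop 4:c onto {3:c}
drop 5:d onto floor
drop 6:d onto {5:d}
drop 7:c onto {4:c}
ground layer = {0:c, 5:d}
drop-orders for the pieces not yet dropped (sum over which currently-grounded one goes next):
  1 to go: {6} 1  {7} 1
  2 to go: {4,7} 1  {5,6} 1  {6,7} 2
  3 to go: {3,4,7} 1  {4,6,7} 3  {5,6,7} 3
  4 to go: {2,3,4,7} 1  {3,4,6,7} 4  {4,5,6,7} 6
  5 to go: {1,2,3,4,7} 1  {2,3,4,6,7} 5  {3,4,5,6,7} 10
  6 to go: {0,1,2,3,4,7} 1  {1,2,3,4,6,7} 6  {2,3,4,5,6,7} 15
  if 0:c drops first: 21 orders
  if 5:d drops first: 7 orders
heap linearizations: 28

28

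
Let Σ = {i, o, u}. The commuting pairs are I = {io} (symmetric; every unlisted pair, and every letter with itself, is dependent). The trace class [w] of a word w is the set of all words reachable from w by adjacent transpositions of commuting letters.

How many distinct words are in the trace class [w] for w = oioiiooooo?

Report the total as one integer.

120

0(o) covers ∅
1(i) covers ∅
2(o) covers 0:o
3(i) covers 1:i
4(i) covers 3:i
5(o) covers 2:o
6(o) covers 5:o
7(o) covers 6:o
8(o) covers 7:o
9(o) covers 8:o
floor of heap: 0:o, 1:i
completions by unplaced set U, small U first (add the entries for U minus each lowest piece of U):
  |U|=1: {4}:1  {9}:1
  |U|=2: {3,4}:1  {4,9}:2  {8,9}:1
  |U|=3: {1,3,4}:1  {3,4,9}:3  {4,8,9}:3  {7,8,9}:1
  |U|=4: {1,3,4,9}:4  {3,4,8,9}:6  {4,7,8,9}:4  {6,7,8,9}:1
  |U|=5: {1,3,4,8,9}:10  {3,4,7,8,9}:10  {4,6,7,8,9}:5  {5,6,7,8,9}:1
  |U|=6: {1,3,4,7,8,9}:20  {2,5,6,7,8,9}:1  {3,4,6,7,8,9}:15  {4,5,6,7,8,9}:6
  |U|=7: {0,2,5,6,7,8,9}:1  {1,3,4,6,7,8,9}:35  {2,4,5,6,7,8,9}:7  {3,4,5,6,7,8,9}:21
  |U|=8: {0,2,4,5,6,7,8,9}:8  {1,3,4,5,6,7,8,9}:56  {2,3,4,5,6,7,8,9}:28
  start at 0(o): 84
  start at 1(i): 36
sum over floor = 120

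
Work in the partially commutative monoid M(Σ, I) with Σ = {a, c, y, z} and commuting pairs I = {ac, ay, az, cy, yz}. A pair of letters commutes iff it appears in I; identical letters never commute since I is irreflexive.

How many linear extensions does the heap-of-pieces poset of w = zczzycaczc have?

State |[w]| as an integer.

90

#0=z has no predecessor
#1=c depends on [0:z]
#2=z depends on [1:c]
#3=z depends on [2:z]
#4=y has no predecessor
#5=c depends on [3:z]
#6=a has no predecessor
#7=c depends on [5:c]
#8=z depends on [7:c]
#9=c depends on [8:z]
sources: [0:z, 4:y, 6:a]
N(rest) = Σ N(rest − s) over sources s of rest; N(one piece) = 1:
  size 1 → [4]=1  [6]=1  [9]=1
  size 2 → [4,6]=2  [4,9]=2  [6,9]=2  [8,9]=1
  size 3 → [4,6,9]=6  [4,8,9]=3  [6,8,9]=3  [7,8,9]=1
  size 4 → [4,6,8,9]=12  [4,7,8,9]=4  [5,7,8,9]=1  [6,7,8,9]=4
  size 5 → [3,5,7,8,9]=1  [4,5,7,8,9]=5  [4,6,7,8,9]=20  [5,6,7,8,9]=5
  size 6 → [2,3,5,7,8,9]=1  [3,4,5,7,8,9]=6  [3,5,6,7,8,9]=6  [4,5,6,7,8,9]=30
  size 7 → [1,2,3,5,7,8,9]=1  [2,3,4,5,7,8,9]=7  [2,3,5,6,7,8,9]=7  [3,4,5,6,7,8,9]=42
  size 8 → [0,1,2,3,5,7,8,9]=1  [1,2,3,4,5,7,8,9]=8  [1,2,3,5,6,7,8,9]=8  [2,3,4,5,6,7,8,9]=56
  first=0(z) contributes 72
  first=4(y) contributes 9
  first=6(a) contributes 9
|[w]| = 90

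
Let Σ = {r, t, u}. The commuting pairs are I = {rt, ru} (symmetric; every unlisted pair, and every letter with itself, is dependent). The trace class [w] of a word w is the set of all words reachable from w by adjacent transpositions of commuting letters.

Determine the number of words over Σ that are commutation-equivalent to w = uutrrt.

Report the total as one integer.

15

piece 0:u — minimal
piece 1:u rests on {0:u}
piece 2:t rests on {1:u}
piece 3:r — minimal
piece 4:r rests on {3:r}
piece 5:t rests on {2:t}
minimal pieces: {0:u, 3:r}
ways to finish when only these pieces remain (= sum over removing one remaining piece with nothing left below it):
  1 left: {4}→1  {5}→1
  2 left: {2,5}→1  {3,4}→1  {4,5}→2
  3 left: {1,2,5}→1  {2,4,5}→3  {3,4,5}→3
  4 left: {0,1,2,5}→1  {1,2,4,5}→4  {2,3,4,5}→6
  placing 0:u first → 10 extensions
  placing 3:r first → 5 extensions
total linear extensions = 15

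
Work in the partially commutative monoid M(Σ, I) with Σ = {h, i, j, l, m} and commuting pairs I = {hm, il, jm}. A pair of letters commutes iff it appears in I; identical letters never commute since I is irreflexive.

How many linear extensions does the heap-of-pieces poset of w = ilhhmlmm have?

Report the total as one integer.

6

0(i) covers ∅
1(l) covers ∅
2(h) covers 0:i, 1:l
3(h) covers 2:h
4(m) covers 0:i, 1:l
5(l) covers 3:h, 4:m
6(m) covers 5:l
7(m) covers 6:m
floor of heap: 0:i, 1:l
completions by unplaced set U, small U first (add the entries for U minus each lowest piece of U):
  |U|=1: {7}:1
  |U|=2: {6,7}:1
  |U|=3: {5,6,7}:1
  |U|=4: {3,5,6,7}:1  {4,5,6,7}:1
  |U|=5: {2,3,5,6,7}:1  {3,4,5,6,7}:2
  |U|=6: {2,3,4,5,6,7}:3
  start at 0(i): 3
  start at 1(l): 3
sum over floor = 6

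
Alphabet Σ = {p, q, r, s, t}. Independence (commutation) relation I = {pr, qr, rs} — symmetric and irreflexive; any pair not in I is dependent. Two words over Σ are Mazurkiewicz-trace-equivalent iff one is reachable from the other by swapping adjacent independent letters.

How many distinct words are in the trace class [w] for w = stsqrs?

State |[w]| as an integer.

4

0(s) covers ∅
1(t) covers 0:s
2(s) covers 1:t
3(q) covers 2:s
4(r) covers 1:t
5(s) covers 3:q
floor of heap: 0:s
completions by unplaced set U, small U first (add the entries for U minus each lowest piece of U):
  |U|=1: {4}:1  {5}:1
  |U|=2: {3,5}:1  {4,5}:2
  |U|=3: {2,3,5}:1  {3,4,5}:3
  |U|=4: {2,3,4,5}:4
  start at 0(s): 4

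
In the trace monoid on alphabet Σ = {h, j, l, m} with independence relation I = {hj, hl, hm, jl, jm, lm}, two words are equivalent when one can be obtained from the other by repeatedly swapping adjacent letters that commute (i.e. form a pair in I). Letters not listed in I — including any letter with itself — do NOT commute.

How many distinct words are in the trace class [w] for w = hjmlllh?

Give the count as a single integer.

420

drop 0:h onto floor
drop 1:j onto floor
drop 2:m onto floor
drop 3:l onto floor
drop 4:l onto {3:l}
drop 5:l onto {4:l}
drop 6:h onto {0:h}
ground layer = {0:h, 1:j, 2:m, 3:l}
drop-orders for the pieces not yet dropped (sum over which currently-grounded one goes next):
  1 to go: {1} 1  {2} 1  {5} 1  {6} 1
  2 to go: {0,6} 1  {1,2} 2  {1,5} 2  {1,6} 2  {2,5} 2  {2,6} 2  {4,5} 1  {5,6} 2
  3 to go: {0,1,6} 3  {0,2,6} 3  {0,5,6} 3  {1,2,5} 6  {1,2,6} 6  {1,4,5} 3  {1,5,6} 6  {2,4,5} 3  {2,5,6} 6  {3,4,5} 1  {4,5,6} 3
  4 to go: {0,1,2,6} 12  {0,1,5,6} 12  {0,2,5,6} 12  {0,4,5,6} 6  {1,2,4,5} 12  {1,2,5,6} 24  {1,3,4,5} 4  {1,4,5,6} 12  {2,3,4,5} 4  {2,4,5,6} 12  {3,4,5,6} 4
  5 to go: {0,1,2,5,6} 60  {0,1,4,5,6} 30  {0,2,4,5,6} 30  {0,3,4,5,6} 10  {1,2,3,4,5} 20  {1,2,4,5,6} 60  {1,3,4,5,6} 20  {2,3,4,5,6} 20
  if 0:h drops first: 120 orders
  if 1:j drops first: 60 orders
  if 2:m drops first: 60 orders
  if 3:l drops first: 180 orders
heap linearizations: 420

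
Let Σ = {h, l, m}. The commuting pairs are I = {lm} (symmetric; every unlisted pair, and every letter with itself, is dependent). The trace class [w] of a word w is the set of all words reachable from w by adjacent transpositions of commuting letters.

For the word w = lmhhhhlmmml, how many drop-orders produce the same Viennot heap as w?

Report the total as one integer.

piece 0:l — minimal
piece 1:m — minimal
piece 2:h rests on {0:l, 1:m}
piece 3:h rests on {2:h}
piece 4:h rests on {3:h}
piece 5:h rests on {4:h}
piece 6:l rests on {5:h}
piece 7:m rests on {5:h}
piece 8:m rests on {7:m}
piece 9:m rests on {8:m}
piece 10:l rests on {6:l}
minimal pieces: {0:l, 1:m}
ways to finish when only these pieces remain (= sum over removing one remaining piece with nothing left below it):
  1 left: {9}→1  {10}→1
  2 left: {6,10}→1  {8,9}→1  {9,10}→2
  3 left: {6,9,10}→3  {7,8,9}→1  {8,9,10}→3
  4 left: {6,8,9,10}→6  {7,8,9,10}→4
  5 left: {6,7,8,9,10}→10
  6 left: {5,6,7,8,9,10}→10
  7 left: {4,5,6,7,8,9,10}→10
  8 left: {3,4,5,6,7,8,9,10}→10
  9 left: {2,3,4,5,6,7,8,9,10}→10
  placing 0:l first → 10 extensions
  placing 1:m first → 10 extensions
total linear extensions = 20

20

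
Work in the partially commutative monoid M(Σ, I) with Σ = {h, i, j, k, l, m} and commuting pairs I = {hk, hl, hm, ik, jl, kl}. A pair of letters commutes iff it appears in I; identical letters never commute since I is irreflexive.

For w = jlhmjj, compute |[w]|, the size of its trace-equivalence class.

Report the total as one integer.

0(j) covers ∅
1(l) covers ∅
2(h) covers 0:j
3(m) covers 0:j, 1:l
4(j) covers 2:h, 3:m
5(j) covers 4:j
floor of heap: 0:j, 1:l
completions by unplaced set U, small U first (add the entries for U minus each lowest piece of U):
  |U|=1: {5}:1
  |U|=2: {4,5}:1
  |U|=3: {2,4,5}:1  {3,4,5}:1
  |U|=4: {1,3,4,5}:1  {2,3,4,5}:2
  start at 0(j): 3
  start at 1(l): 2
sum over floor = 5

5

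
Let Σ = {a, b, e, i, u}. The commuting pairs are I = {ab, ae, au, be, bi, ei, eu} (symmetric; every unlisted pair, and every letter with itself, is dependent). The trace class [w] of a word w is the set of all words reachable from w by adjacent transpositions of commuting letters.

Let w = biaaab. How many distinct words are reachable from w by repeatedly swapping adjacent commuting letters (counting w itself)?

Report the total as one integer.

15

piece 0:b — minimal
piece 1:i — minimal
piece 2:a rests on {1:i}
piece 3:a rests on {2:a}
piece 4:a rests on {3:a}
piece 5:b rests on {0:b}
minimal pieces: {0:b, 1:i}
ways to finish when only these pieces remain (= sum over removing one remaining piece with nothing left below it):
  1 left: {4}→1  {5}→1
  2 left: {0,5}→1  {3,4}→1  {4,5}→2
  3 left: {0,4,5}→3  {2,3,4}→1  {3,4,5}→3
  4 left: {0,3,4,5}→6  {1,2,3,4}→1  {2,3,4,5}→4
  placing 0:b first → 5 extensions
  placing 1:i first → 10 extensions
total linear extensions = 15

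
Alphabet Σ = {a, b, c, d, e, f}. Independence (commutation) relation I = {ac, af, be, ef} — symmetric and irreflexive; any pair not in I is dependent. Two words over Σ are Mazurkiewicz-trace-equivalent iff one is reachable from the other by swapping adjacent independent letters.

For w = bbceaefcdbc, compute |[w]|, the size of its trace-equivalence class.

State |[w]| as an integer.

4

0(b) covers ∅
1(b) covers 0:b
2(c) covers 1:b
3(e) covers 2:c
4(a) covers 3:e
5(e) covers 4:a
6(f) covers 2:c
7(c) covers 5:e, 6:f
8(d) covers 7:c
9(b) covers 8:d
10(c) covers 9:b
floor of heap: 0:b
completions by unplaced set U, small U first (add the entries for U minus each lowest piece of U):
  |U|=1: {10}:1
  |U|=2: {9,10}:1
  |U|=3: {8,9,10}:1
  |U|=4: {7,8,9,10}:1
  |U|=5: {5,7,8,9,10}:1  {6,7,8,9,10}:1
  |U|=6: {4,5,7,8,9,10}:1  {5,6,7,8,9,10}:2
  |U|=7: {3,4,5,7,8,9,10}:1  {4,5,6,7,8,9,10}:3
  |U|=8: {3,4,5,6,7,8,9,10}:4
  |U|=9: {2,3,4,5,6,7,8,9,10}:4
  start at 0(b): 4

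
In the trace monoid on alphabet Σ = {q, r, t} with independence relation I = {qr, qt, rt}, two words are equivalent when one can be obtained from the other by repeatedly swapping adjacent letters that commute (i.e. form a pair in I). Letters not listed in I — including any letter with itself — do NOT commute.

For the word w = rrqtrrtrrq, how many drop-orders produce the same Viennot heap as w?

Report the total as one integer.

1260

piece 0:r — minimal
piece 1:r rests on {0:r}
piece 2:q — minimal
piece 3:t — minimal
piece 4:r rests on {1:r}
piece 5:r rests on {4:r}
piece 6:t rests on {3:t}
piece 7:r rests on {5:r}
piece 8:r rests on {7:r}
piece 9:q rests on {2:q}
minimal pieces: {0:r, 2:q, 3:t}
ways to finish when only these pieces remain (= sum over removing one remaining piece with nothing left below it):
  1 left: {6}→1  {8}→1  {9}→1
  2 left: {2,9}→1  {3,6}→1  {6,8}→2  {6,9}→2  {7,8}→1  {8,9}→2
  3 left: {2,6,9}→3  {2,8,9}→3  {3,6,8}→3  {3,6,9}→3  {5,7,8}→1  {6,7,8}→3  {6,8,9}→6  {7,8,9}→3
  4 left: {2,3,6,9}→6  {2,6,8,9}→12  {2,7,8,9}→6  {3,6,7,8}→6  {3,6,8,9}→12  {4,5,7,8}→1  {5,6,7,8}→4  {5,7,8,9}→4  {6,7,8,9}→12
  5 left: {1,4,5,7,8}→1  {2,3,6,8,9}→30  {2,5,7,8,9}→10  {2,6,7,8,9}→30  {3,5,6,7,8}→10  {3,6,7,8,9}→30  {4,5,6,7,8}→5  {4,5,7,8,9}→5  {5,6,7,8,9}→20
  6 left: {0,1,4,5,7,8}→1  {1,4,5,6,7,8}→6  {1,4,5,7,8,9}→6  {2,3,6,7,8,9}→90  {2,4,5,7,8,9}→15  {2,5,6,7,8,9}→60  {3,4,5,6,7,8}→15  {3,5,6,7,8,9}→60  {4,5,6,7,8,9}→30
  7 left: {0,1,4,5,6,7,8}→7  {0,1,4,5,7,8,9}→7  {1,2,4,5,7,8,9}→21  {1,3,4,5,6,7,8}→21  {1,4,5,6,7,8,9}→42  {2,3,5,6,7,8,9}→210  {2,4,5,6,7,8,9}→105  {3,4,5,6,7,8,9}→105
  8 left: {0,1,2,4,5,7,8,9}→28  {0,1,3,4,5,6,7,8}→28  {0,1,4,5,6,7,8,9}→56  {1,2,4,5,6,7,8,9}→168  {1,3,4,5,6,7,8,9}→168  {2,3,4,5,6,7,8,9}→420
  placing 0:r first → 756 extensions
  placing 2:q first → 252 extensions
  placing 3:t first → 252 extensions
total linear extensions = 1260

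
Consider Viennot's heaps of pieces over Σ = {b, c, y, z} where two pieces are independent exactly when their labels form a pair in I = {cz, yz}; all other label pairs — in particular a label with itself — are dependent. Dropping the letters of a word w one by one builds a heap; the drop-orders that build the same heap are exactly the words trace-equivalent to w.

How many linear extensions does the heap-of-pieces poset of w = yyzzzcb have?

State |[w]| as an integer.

drop 0:y onto floor
drop 1:y onto {0:y}
drop 2:z onto floor
drop 3:z onto {2:z}
drop 4:z onto {3:z}
drop 5:c onto {1:y}
drop 6:b onto {4:z, 5:c}
ground layer = {0:y, 2:z}
drop-orders for the pieces not yet dropped (sum over which currently-grounded one goes next):
  1 to go: {6} 1
  2 to go: {4,6} 1  {5,6} 1
  3 to go: {1,5,6} 1  {3,4,6} 1  {4,5,6} 2
  4 to go: {0,1,5,6} 1  {1,4,5,6} 3  {2,3,4,6} 1  {3,4,5,6} 3
  5 to go: {0,1,4,5,6} 4  {1,3,4,5,6} 6  {2,3,4,5,6} 4
  if 0:y drops first: 10 orders
  if 2:z drops first: 10 orders
heap linearizations: 20

20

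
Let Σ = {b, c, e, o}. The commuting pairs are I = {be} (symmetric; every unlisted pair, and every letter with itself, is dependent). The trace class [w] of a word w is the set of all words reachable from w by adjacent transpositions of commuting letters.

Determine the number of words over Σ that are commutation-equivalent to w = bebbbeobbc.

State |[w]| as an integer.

piece 0:b — minimal
piece 1:e — minimal
piece 2:b rests on {0:b}
piece 3:b rests on {2:b}
piece 4:b rests on {3:b}
piece 5:e rests on {1:e}
piece 6:o rests on {4:b, 5:e}
piece 7:b rests on {6:o}
piece 8:b rests on {7:b}
piece 9:c rests on {8:b}
minimal pieces: {0:b, 1:e}
ways to finish when only these pieces remain (= sum over removing one remaining piece with nothing left below it):
  1 left: {9}→1
  2 left: {8,9}→1
  3 left: {7,8,9}→1
  4 left: {6,7,8,9}→1
  5 left: {4,6,7,8,9}→1  {5,6,7,8,9}→1
  6 left: {1,5,6,7,8,9}→1  {3,4,6,7,8,9}→1  {4,5,6,7,8,9}→2
  7 left: {1,4,5,6,7,8,9}→3  {2,3,4,6,7,8,9}→1  {3,4,5,6,7,8,9}→3
  8 left: {0,2,3,4,6,7,8,9}→1  {1,3,4,5,6,7,8,9}→6  {2,3,4,5,6,7,8,9}→4
  placing 0:b first → 10 extensions
  placing 1:e first → 5 extensions
total linear extensions = 15

15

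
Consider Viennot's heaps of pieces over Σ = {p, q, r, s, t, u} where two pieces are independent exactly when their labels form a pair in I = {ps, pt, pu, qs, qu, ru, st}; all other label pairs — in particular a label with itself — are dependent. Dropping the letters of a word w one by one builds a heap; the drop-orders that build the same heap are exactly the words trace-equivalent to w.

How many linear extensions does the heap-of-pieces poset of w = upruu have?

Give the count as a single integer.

10

#0=u has no predecessor
#1=p has no predecessor
#2=r depends on [1:p]
#3=u depends on [0:u]
#4=u depends on [3:u]
sources: [0:u, 1:p]
N(rest) = Σ N(rest − s) over sources s of rest; N(one piece) = 1:
  size 1 → [2]=1  [4]=1
  size 2 → [1,2]=1  [2,4]=2  [3,4]=1
  size 3 → [0,3,4]=1  [1,2,4]=3  [2,3,4]=3
  first=0(u) contributes 6
  first=1(p) contributes 4
|[w]| = 10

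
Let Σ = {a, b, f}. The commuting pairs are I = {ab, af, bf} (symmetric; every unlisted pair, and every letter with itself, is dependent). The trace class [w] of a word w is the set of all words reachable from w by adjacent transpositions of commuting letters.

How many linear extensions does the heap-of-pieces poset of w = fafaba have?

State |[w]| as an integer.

60

piece 0:f — minimal
piece 1:a — minimal
piece 2:f rests on {0:f}
piece 3:a rests on {1:a}
piece 4:b — minimal
piece 5:a rests on {3:a}
minimal pieces: {0:f, 1:a, 4:b}
ways to finish when only these pieces remain (= sum over removing one remaining piece with nothing left below it):
  1 left: {2}→1  {4}→1  {5}→1
  2 left: {0,2}→1  {2,4}→2  {2,5}→2  {3,5}→1  {4,5}→2
  3 left: {0,2,4}→3  {0,2,5}→3  {1,3,5}→1  {2,3,5}→3  {2,4,5}→6  {3,4,5}→3
  4 left: {0,2,3,5}→6  {0,2,4,5}→12  {1,2,3,5}→4  {1,3,4,5}→4  {2,3,4,5}→12
  placing 0:f first → 20 extensions
  placing 1:a first → 30 extensions
  placing 4:b first → 10 extensions
total linear extensions = 60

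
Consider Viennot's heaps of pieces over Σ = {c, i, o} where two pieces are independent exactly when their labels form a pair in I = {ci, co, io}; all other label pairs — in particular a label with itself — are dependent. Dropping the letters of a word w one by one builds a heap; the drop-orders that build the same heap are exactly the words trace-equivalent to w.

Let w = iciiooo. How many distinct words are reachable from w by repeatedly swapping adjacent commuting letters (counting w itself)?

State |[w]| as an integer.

0(i) covers ∅
1(c) covers ∅
2(i) covers 0:i
3(i) covers 2:i
4(o) covers ∅
5(o) covers 4:o
6(o) covers 5:o
floor of heap: 0:i, 1:c, 4:o
completions by unplaced set U, small U first (add the entries for U minus each lowest piece of U):
  |U|=1: {1}:1  {3}:1  {6}:1
  |U|=2: {1,3}:2  {1,6}:2  {2,3}:1  {3,6}:2  {5,6}:1
  |U|=3: {0,2,3}:1  {1,2,3}:3  {1,3,6}:6  {1,5,6}:3  {2,3,6}:3  {3,5,6}:3  {4,5,6}:1
  |U|=4: {0,1,2,3}:4  {0,2,3,6}:4  {1,2,3,6}:12  {1,3,5,6}:12  {1,4,5,6}:4  {2,3,5,6}:6  {3,4,5,6}:4
  |U|=5: {0,1,2,3,6}:20  {0,2,3,5,6}:10  {1,2,3,5,6}:30  {1,3,4,5,6}:20  {2,3,4,5,6}:10
  start at 0(i): 60
  start at 1(c): 20
  start at 4(o): 60
sum over floor = 140

140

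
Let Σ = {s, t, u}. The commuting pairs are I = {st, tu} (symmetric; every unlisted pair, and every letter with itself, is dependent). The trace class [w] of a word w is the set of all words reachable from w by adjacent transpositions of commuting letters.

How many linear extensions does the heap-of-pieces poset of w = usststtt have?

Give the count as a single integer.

70

piece 0:u — minimal
piece 1:s rests on {0:u}
piece 2:s rests on {1:s}
piece 3:t — minimal
piece 4:s rests on {2:s}
piece 5:t rests on {3:t}
piece 6:t rests on {5:t}
piece 7:t rests on {6:t}
minimal pieces: {0:u, 3:t}
ways to finish when only these pieces remain (= sum over removing one remaining piece with nothing left below it):
  1 left: {4}→1  {7}→1
  2 left: {2,4}→1  {4,7}→2  {6,7}→1
  3 left: {1,2,4}→1  {2,4,7}→3  {4,6,7}→3  {5,6,7}→1
  4 left: {0,1,2,4}→1  {1,2,4,7}→4  {2,4,6,7}→6  {3,5,6,7}→1  {4,5,6,7}→4
  5 left: {0,1,2,4,7}→5  {1,2,4,6,7}→10  {2,4,5,6,7}→10  {3,4,5,6,7}→5
  6 left: {0,1,2,4,6,7}→15  {1,2,4,5,6,7}→20  {2,3,4,5,6,7}→15
  placing 0:u first → 35 extensions
  placing 3:t first → 35 extensions
total linear extensions = 70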